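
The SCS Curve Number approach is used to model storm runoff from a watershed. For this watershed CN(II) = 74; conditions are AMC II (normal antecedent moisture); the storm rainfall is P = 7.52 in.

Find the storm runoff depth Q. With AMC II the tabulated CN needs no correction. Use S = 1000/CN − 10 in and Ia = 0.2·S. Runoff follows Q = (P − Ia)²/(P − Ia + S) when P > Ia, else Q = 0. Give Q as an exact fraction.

Q = 9941409/2209825 in ≈ 4.499 in

AMC II — tabulated CN = 74 applies directly.
S = 1000/74 − 10 = 130/37 in ≈ 3.514 in
Initial abstraction Ia = S/5 = (130/37)/5 = 26/37 ≈ 0.703 in
Since P=7.520 > Ia=0.703: effective rainfall P−Ia = 6306/925 in
Runoff Q = (P−Ia)²/(P−Ia+S) = (6.817)²/(6.817+3.514) = 9941409/2209825 ≈ 4.499 in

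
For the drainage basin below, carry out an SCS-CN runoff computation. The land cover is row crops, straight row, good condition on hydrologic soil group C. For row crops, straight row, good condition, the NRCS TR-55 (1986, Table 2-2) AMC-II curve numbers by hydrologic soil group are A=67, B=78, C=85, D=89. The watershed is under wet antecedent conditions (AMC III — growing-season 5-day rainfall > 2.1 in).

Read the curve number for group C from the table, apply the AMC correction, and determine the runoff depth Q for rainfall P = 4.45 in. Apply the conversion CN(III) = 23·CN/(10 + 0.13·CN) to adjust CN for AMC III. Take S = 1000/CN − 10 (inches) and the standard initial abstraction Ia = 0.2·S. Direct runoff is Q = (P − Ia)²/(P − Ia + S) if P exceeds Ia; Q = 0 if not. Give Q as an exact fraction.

Q = 1128892801/309664180 in ≈ 3.646 in

NRCS table: row crops, straight row, good condition, soil group C → CN(II) = 85
Wet (AMC III): CN(III) = 23·85/(10 + 0.13·85) = 1955/(421/20) = 39100/421 ≈ 92.874
Max retention: S = 1000/(39100/421) − 10 = 300/391 in (≈ 0.767 in)
Initial abstraction Ia = S/5 = (300/391)/5 = 60/391 ≈ 0.153 in
Excess rainfall: 4.450 − 0.153 = 4.297 in; P > Ia so Q > 0
Q: (33599/7820)² ÷ (39599/7820) = 1128892801/309664180 in (≈ 3.646 in)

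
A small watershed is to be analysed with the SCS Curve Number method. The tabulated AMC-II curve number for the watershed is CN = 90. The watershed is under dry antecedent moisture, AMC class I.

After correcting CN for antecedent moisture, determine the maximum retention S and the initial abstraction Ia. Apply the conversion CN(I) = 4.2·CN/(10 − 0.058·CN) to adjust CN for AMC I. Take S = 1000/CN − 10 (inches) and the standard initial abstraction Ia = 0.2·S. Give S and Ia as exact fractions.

Adjust CN=90 to AMC I: 4.2·90/(10 − 0.058·90) → 378 ÷ (239/50) = 18900/239 ≈ 79.079
S = 1000/(18900/239) − 10 = 500/189 in ≈ 2.646 in
Ia = 0.2·(500/189) = 100/189 in ≈ 0.529 in

S = 500/189 in ≈ 2.646 in; Ia = 100/189 in ≈ 0.529 in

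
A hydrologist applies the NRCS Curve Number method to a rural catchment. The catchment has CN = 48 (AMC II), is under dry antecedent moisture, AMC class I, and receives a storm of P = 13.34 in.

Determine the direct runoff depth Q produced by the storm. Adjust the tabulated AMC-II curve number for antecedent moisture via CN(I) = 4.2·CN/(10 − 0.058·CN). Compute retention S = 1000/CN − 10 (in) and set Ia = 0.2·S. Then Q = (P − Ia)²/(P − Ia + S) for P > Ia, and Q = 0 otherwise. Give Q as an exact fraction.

Q = 664144441/337116150 in ≈ 1.970 in

Adjust CN=48 to AMC I: 4.2·48/(10 − 0.058·48) → (1008/5) ÷ (902/125) = 12600/451 ≈ 27.938
Retention S: 1000/CN − 10 with CN=27.938 → S = 1625/63 ≈ 25.794 in
Ia = 0.2·(1625/63) = 325/63 in ≈ 5.159 in
Since P=13.340 > Ia=5.159: effective rainfall P−Ia = 25771/3150 in
Q: (25771/3150)² ÷ (107021/3150) = 664144441/337116150 in (≈ 1.970 in)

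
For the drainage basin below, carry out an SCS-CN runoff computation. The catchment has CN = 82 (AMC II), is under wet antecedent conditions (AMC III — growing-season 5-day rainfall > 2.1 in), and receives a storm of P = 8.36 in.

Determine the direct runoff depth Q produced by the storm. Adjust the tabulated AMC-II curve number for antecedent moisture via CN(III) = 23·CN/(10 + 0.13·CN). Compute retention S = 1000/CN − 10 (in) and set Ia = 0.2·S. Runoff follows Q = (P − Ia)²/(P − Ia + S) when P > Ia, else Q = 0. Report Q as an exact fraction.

CN(III) from CN(II)=82: (23·82)/(10 + 0.13·82) = 94300/1033 ≈ 91.288
Max retention: S = 1000/(94300/1033) − 10 = 900/943 in (≈ 0.954 in)
Initial abstraction Ia = S/5 = (900/943)/5 = 180/943 ≈ 0.191 in
Since P=8.360 > Ia=0.191: effective rainfall P−Ia = 192587/23575 in
Q = (192587/23575)²/((192587/23575) + 900/943) = (37089752569/555780625)/(215087/23575) = 37089752569/5070676025 in ≈ 7.315 in

Q = 37089752569/5070676025 in ≈ 7.315 in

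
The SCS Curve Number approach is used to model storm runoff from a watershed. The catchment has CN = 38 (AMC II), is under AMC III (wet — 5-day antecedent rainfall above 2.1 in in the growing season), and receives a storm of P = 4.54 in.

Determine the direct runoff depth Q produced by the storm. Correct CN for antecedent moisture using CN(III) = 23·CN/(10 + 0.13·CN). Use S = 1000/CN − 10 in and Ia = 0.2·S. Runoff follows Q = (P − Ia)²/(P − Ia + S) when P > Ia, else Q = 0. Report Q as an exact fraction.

Q = 4651103601/4876898150 in ≈ 0.954 in

Adjust CN=38 to AMC III: 23·38/(10 + 0.13·38) → 874 ÷ (747/50) = 43700/747 ≈ 58.501
S = 1000/(43700/747) − 10 = 3100/437 in ≈ 7.094 in
Ia = 0.2S: 0.2·7.094 = 1.419 in (exactly 620/437)
P − Ia = 4.540 − 1.419 = 68199/21850 ≈ 3.121 in (> 0, runoff occurs)
Q: (68199/21850)² ÷ (223199/21850) = 4651103601/4876898150 in (≈ 0.954 in)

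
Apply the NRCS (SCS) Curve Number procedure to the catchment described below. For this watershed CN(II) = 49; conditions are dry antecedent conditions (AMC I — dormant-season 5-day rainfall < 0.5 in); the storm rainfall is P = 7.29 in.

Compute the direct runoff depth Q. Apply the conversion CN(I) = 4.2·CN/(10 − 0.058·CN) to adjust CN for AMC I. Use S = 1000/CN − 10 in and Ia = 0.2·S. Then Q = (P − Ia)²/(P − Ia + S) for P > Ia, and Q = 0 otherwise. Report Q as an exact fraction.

Q = 6407522209/31900612100 in ≈ 0.201 in

CN(I) from CN(II)=49: (4.2·49)/(10 − 0.058·49) = 34300/1193 ≈ 28.751
Retention S: 1000/CN − 10 with CN=28.751 → S = 8500/343 ≈ 24.781 in
Ia = 0.2S: 0.2·24.781 = 4.956 in (exactly 1700/343)
P − Ia = 7.290 − 4.956 = 80047/34300 ≈ 2.334 in (> 0, runoff occurs)
Runoff Q = (P−Ia)²/(P−Ia+S) = (2.334)²/(2.334+24.781) = 6407522209/31900612100 ≈ 0.201 in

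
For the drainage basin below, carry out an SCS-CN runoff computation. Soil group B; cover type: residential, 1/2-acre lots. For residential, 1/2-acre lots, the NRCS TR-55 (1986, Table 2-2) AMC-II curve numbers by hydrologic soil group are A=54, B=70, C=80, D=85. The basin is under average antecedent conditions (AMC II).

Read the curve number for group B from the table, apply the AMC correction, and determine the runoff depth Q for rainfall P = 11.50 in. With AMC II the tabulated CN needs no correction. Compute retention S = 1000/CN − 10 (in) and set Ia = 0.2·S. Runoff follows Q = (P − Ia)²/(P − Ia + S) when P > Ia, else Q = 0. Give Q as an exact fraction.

Q = 22201/2926 in ≈ 7.587 in

NRCS table: residential, 1/2-acre lots, soil group B → CN(II) = 70
AMC II — tabulated CN = 70 applies directly.
Retention S: 1000/CN − 10 with CN=70.000 → S = 30/7 ≈ 4.286 in
Ia = 0.2·(30/7) = 6/7 in ≈ 0.857 in
P − Ia = 11.500 − 0.857 = 149/14 ≈ 10.643 in (> 0, runoff occurs)
Q: (149/14)² ÷ (209/14) = 22201/2926 in (≈ 7.587 in)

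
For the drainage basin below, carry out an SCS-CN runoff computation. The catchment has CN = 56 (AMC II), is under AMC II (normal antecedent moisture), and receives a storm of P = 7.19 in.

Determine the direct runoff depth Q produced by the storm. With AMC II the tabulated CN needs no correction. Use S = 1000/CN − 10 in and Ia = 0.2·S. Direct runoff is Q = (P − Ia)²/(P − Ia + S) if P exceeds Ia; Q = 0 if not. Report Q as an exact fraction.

Q = 15468489/6603100 in ≈ 2.343 in

AMC II — tabulated CN = 56 applies directly.
Retention S: 1000/CN − 10 with CN=56.000 → S = 55/7 ≈ 7.857 in
Ia = 0.2S: 0.2·7.857 = 1.571 in (exactly 11/7)
Excess rainfall: 7.190 − 1.571 = 5.619 in; P > Ia so Q > 0
Runoff Q = (P−Ia)²/(P−Ia+S) = (5.619)²/(5.619+7.857) = 15468489/6603100 ≈ 2.343 in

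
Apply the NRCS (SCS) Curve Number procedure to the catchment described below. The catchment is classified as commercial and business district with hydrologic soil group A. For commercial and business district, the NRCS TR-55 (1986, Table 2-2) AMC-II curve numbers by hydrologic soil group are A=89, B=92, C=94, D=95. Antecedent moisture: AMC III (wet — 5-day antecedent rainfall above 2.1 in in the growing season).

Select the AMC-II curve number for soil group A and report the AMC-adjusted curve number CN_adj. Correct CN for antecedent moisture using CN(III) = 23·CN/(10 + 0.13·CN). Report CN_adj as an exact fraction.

NRCS table: commercial and business district, soil group A → CN(II) = 89
CN(III) from CN(II)=89: (23·89)/(10 + 0.13·89) = 204700/2157 ≈ 94.900

CN_adj = 204700/2157 ≈ 94.900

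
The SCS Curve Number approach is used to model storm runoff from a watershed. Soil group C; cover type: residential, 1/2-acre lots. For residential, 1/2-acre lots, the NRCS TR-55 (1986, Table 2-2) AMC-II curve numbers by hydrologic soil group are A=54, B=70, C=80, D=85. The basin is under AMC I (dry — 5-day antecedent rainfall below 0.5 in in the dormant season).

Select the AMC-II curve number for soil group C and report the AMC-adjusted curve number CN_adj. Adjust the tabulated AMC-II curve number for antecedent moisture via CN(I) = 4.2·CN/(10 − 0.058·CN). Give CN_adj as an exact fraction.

NRCS table: residential, 1/2-acre lots, soil group C → CN(II) = 80
Adjust CN=80 to AMC I: 4.2·80/(10 − 0.058·80) → 336 ÷ (134/25) = 4200/67 ≈ 62.687

CN_adj = 4200/67 ≈ 62.687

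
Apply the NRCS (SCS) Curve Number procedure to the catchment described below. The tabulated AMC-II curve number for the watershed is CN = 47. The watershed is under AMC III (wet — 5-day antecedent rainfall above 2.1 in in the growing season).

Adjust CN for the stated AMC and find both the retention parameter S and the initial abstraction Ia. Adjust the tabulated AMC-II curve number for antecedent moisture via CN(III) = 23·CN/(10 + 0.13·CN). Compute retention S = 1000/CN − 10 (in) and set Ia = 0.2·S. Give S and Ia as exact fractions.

S = 5300/1081 in ≈ 4.903 in; Ia = 1060/1081 in ≈ 0.981 in

CN(III) from CN(II)=47: (23·47)/(10 + 0.13·47) = 108100/1611 ≈ 67.101
Retention S: 1000/CN − 10 with CN=67.101 → S = 5300/1081 ≈ 4.903 in
Ia = 0.2·(5300/1081) = 1060/1081 in ≈ 0.981 in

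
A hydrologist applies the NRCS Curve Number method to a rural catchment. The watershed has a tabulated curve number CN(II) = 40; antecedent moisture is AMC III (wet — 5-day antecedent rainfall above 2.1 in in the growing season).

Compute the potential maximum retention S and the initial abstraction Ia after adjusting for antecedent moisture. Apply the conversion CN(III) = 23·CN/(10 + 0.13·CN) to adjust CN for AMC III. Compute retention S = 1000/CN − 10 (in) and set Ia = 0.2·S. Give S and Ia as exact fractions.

S = 150/23 in ≈ 6.522 in; Ia = 30/23 in ≈ 1.304 in

Wet (AMC III): CN(III) = 23·40/(10 + 0.13·40) = 920/(76/5) = 1150/19 ≈ 60.526
Max retention: S = 1000/(1150/19) − 10 = 150/23 in (≈ 6.522 in)
Ia = 0.2·(150/23) = 30/23 in ≈ 1.304 in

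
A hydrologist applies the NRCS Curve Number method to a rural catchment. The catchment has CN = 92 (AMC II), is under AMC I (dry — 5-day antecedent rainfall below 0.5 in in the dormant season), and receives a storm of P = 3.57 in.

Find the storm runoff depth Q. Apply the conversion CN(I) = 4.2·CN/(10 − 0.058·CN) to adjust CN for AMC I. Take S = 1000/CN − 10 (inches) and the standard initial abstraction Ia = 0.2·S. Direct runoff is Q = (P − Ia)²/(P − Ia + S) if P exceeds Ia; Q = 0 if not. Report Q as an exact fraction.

Q = 23235209761/12192417300 in ≈ 1.906 in

CN(I) from CN(II)=92: (4.2·92)/(10 − 0.058·92) = 48300/583 ≈ 82.847
Retention S: 1000/CN − 10 with CN=82.847 → S = 1000/483 ≈ 2.070 in
Ia = 0.2S: 0.2·2.070 = 0.414 in (exactly 200/483)
Since P=3.570 > Ia=0.414: effective rainfall P−Ia = 152431/48300 in
Runoff Q = (P−Ia)²/(P−Ia+S) = (3.156)²/(3.156+2.070) = 23235209761/12192417300 ≈ 1.906 in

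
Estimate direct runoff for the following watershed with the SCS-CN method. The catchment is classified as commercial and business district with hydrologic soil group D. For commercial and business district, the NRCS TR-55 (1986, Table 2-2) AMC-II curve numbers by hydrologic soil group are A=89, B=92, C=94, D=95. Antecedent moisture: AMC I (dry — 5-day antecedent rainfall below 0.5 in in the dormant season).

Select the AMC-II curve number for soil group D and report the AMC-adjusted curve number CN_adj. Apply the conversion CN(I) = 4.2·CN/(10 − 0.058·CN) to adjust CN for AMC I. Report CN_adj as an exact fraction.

CN_adj = 39900/449 ≈ 88.864

NRCS table: commercial and business district, soil group D → CN(II) = 95
Dry (AMC I): CN(I) = 4.2·95/(10 − 0.058·95) = 399/(449/100) = 39900/449 ≈ 88.864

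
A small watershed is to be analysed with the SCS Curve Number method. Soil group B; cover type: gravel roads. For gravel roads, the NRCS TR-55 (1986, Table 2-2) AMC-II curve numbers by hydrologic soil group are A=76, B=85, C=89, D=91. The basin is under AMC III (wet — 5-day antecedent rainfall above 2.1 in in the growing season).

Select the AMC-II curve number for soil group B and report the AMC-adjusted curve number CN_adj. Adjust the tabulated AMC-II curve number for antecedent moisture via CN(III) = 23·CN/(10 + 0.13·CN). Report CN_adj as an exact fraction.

NRCS table: gravel roads, soil group B → CN(II) = 85
Wet (AMC III): CN(III) = 23·85/(10 + 0.13·85) = 1955/(421/20) = 39100/421 ≈ 92.874

CN_adj = 39100/421 ≈ 92.874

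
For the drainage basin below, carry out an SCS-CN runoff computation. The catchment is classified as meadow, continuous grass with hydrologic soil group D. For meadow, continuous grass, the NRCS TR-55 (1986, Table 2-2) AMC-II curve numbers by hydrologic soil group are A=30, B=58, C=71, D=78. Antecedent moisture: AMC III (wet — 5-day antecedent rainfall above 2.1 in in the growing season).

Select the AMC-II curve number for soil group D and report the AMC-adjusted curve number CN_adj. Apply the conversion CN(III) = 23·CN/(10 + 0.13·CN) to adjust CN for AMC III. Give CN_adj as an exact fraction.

CN_adj = 89700/1007 ≈ 89.076

NRCS table: meadow, continuous grass, soil group D → CN(II) = 78
Wet (AMC III): CN(III) = 23·78/(10 + 0.13·78) = 1794/(1007/50) = 89700/1007 ≈ 89.076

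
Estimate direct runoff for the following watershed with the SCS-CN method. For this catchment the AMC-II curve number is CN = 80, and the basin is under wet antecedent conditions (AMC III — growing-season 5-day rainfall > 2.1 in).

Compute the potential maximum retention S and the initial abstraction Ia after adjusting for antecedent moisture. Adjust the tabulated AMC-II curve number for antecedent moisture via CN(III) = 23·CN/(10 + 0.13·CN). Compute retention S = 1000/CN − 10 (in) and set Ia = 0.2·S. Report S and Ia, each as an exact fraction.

Adjust CN=80 to AMC III: 23·80/(10 + 0.13·80) → 1840 ÷ (102/5) = 4600/51 ≈ 90.196
Max retention: S = 1000/(4600/51) − 10 = 25/23 in (≈ 1.087 in)
Ia = 0.2S: 0.2·1.087 = 0.217 in (exactly 5/23)

S = 25/23 in ≈ 1.087 in; Ia = 5/23 in ≈ 0.217 in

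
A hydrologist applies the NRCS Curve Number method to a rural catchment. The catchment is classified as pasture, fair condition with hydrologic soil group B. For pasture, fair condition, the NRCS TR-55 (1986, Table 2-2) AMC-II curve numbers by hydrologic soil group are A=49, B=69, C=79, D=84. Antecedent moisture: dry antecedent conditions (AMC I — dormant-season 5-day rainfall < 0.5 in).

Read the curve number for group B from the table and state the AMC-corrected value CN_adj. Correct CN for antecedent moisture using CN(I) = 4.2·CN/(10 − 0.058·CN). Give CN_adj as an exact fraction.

NRCS table: pasture, fair condition, soil group B → CN(II) = 69
Adjust CN=69 to AMC I: 4.2·69/(10 − 0.058·69) → (1449/5) ÷ (2999/500) = 144900/2999 ≈ 48.316

CN_adj = 144900/2999 ≈ 48.316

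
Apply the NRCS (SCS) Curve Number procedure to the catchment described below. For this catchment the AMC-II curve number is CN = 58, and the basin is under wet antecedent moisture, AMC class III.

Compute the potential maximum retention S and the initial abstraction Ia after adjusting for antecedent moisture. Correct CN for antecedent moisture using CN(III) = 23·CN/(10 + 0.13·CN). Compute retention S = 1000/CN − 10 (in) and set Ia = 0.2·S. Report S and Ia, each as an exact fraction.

S = 2100/667 in ≈ 3.148 in; Ia = 420/667 in ≈ 0.630 in

Adjust CN=58 to AMC III: 23·58/(10 + 0.13·58) → 1334 ÷ (877/50) = 66700/877 ≈ 76.055
S = 1000/(66700/877) − 10 = 2100/667 in ≈ 3.148 in
Initial abstraction Ia = S/5 = (2100/667)/5 = 420/667 ≈ 0.630 in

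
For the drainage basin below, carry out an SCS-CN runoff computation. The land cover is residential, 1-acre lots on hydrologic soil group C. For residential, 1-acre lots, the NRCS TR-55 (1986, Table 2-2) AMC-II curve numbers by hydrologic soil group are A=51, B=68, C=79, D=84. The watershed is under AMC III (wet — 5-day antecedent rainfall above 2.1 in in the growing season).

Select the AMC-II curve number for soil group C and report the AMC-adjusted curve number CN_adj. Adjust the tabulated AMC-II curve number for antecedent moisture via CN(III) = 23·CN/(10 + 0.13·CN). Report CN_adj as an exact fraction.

NRCS table: residential, 1-acre lots, soil group C → CN(II) = 79
CN(III) from CN(II)=79: (23·79)/(10 + 0.13·79) = 181700/2027 ≈ 89.640

CN_adj = 181700/2027 ≈ 89.640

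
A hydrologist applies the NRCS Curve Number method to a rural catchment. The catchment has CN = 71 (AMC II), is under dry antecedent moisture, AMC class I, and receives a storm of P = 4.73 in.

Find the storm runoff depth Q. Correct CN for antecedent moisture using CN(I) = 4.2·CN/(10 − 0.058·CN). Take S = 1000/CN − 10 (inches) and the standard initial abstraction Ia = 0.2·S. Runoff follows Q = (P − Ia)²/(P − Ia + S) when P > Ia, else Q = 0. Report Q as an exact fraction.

Adjust CN=71 to AMC I: 4.2·71/(10 − 0.058·71) → (1491/5) ÷ (2941/500) = 149100/2941 ≈ 50.697
Retention S: 1000/CN − 10 with CN=50.697 → S = 14500/1491 ≈ 9.725 in
Ia = 0.2S: 0.2·9.725 = 1.945 in (exactly 2900/1491)
Excess rainfall: 4.730 − 1.945 = 2.785 in; P > Ia so Q > 0
Runoff Q = (P−Ia)²/(P−Ia+S) = (2.785)²/(2.785+9.725) = 172426749049/278107731300 ≈ 0.620 in

Q = 172426749049/278107731300 in ≈ 0.620 in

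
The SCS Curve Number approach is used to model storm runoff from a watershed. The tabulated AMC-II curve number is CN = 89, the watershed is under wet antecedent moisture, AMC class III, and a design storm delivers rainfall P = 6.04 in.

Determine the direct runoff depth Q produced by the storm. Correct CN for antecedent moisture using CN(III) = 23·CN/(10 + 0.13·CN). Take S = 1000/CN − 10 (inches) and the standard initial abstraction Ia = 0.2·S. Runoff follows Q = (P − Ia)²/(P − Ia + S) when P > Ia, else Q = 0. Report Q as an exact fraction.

Q = 92171138409/16943888975 in ≈ 5.440 in

Wet (AMC III): CN(III) = 23·89/(10 + 0.13·89) = 2047/(2157/100) = 204700/2157 ≈ 94.900
S = 1000/(204700/2157) − 10 = 1100/2047 in ≈ 0.537 in
Ia = 0.2·(1100/2047) = 220/2047 in ≈ 0.107 in
Since P=6.040 > Ia=0.107: effective rainfall P−Ia = 303597/51175 in
Q = (303597/51175)²/((303597/51175) + 1100/2047) = (92171138409/2618880625)/(331097/51175) = 92171138409/16943888975 in ≈ 5.440 in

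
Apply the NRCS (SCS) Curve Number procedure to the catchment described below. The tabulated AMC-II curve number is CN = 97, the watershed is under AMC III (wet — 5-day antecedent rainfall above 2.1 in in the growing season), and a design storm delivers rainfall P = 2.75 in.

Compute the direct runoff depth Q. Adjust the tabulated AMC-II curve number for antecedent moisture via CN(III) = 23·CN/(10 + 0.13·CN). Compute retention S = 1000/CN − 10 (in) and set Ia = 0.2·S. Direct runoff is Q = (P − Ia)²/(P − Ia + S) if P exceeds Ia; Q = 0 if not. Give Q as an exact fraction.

Wet (AMC III): CN(III) = 23·97/(10 + 0.13·97) = 2231/(2261/100) = 223100/2261 ≈ 98.673
S = 1000/(223100/2261) − 10 = 300/2231 in ≈ 0.134 in
Initial abstraction Ia = S/5 = (300/2231)/5 = 60/2231 ≈ 0.027 in
P − Ia = 2.750 − 0.027 = 24301/8924 ≈ 2.723 in (> 0, runoff occurs)
Q = (24301/8924)²/((24301/8924) + 300/2231) = (590538601/79637776)/(25501/8924) = 590538601/227570924 in ≈ 2.595 in

Q = 590538601/227570924 in ≈ 2.595 in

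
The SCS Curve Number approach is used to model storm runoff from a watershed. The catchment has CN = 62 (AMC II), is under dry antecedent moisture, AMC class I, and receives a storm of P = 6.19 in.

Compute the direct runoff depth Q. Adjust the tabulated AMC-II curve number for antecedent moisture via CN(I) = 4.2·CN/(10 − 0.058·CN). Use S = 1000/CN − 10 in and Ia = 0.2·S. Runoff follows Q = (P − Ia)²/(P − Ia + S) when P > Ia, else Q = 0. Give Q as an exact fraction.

Q = 45355794961/75709281900 in ≈ 0.599 in

Dry (AMC I): CN(I) = 4.2·62/(10 − 0.058·62) = (1302/5)/(1601/250) = 65100/1601 ≈ 40.662
Retention S: 1000/CN − 10 with CN=40.662 → S = 9500/651 ≈ 14.593 in
Initial abstraction Ia = S/5 = (9500/651)/5 = 1900/651 ≈ 2.919 in
Since P=6.190 > Ia=2.919: effective rainfall P−Ia = 212969/65100 in
Q = (212969/65100)²/((212969/65100) + 9500/651) = (45355794961/4238010000)/(1162969/65100) = 45355794961/75709281900 in ≈ 0.599 in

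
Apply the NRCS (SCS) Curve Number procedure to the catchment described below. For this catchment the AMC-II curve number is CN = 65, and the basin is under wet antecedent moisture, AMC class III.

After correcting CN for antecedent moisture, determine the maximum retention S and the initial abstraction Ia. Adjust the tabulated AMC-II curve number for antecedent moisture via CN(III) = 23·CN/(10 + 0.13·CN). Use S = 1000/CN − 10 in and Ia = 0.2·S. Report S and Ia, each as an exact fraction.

CN(III) from CN(II)=65: (23·65)/(10 + 0.13·65) = 29900/369 ≈ 81.030
Max retention: S = 1000/(29900/369) − 10 = 700/299 in (≈ 2.341 in)
Ia = 0.2S: 0.2·2.341 = 0.468 in (exactly 140/299)

S = 700/299 in ≈ 2.341 in; Ia = 140/299 in ≈ 0.468 in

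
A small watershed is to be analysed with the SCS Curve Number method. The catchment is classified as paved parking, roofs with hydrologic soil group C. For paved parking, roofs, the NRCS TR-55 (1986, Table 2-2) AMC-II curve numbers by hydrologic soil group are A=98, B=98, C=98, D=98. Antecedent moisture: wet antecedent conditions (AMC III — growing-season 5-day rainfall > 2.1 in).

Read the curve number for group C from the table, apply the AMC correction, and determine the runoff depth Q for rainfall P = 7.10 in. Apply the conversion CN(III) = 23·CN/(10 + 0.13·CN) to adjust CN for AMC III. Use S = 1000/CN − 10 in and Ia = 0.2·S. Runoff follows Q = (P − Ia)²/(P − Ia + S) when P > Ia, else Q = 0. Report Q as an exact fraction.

Q = 6370753489/910807590 in ≈ 6.995 in

NRCS table: paved parking, roofs, soil group C → CN(II) = 98
Adjust CN=98 to AMC III: 23·98/(10 + 0.13·98) → 2254 ÷ (1137/50) = 112700/1137 ≈ 99.120
Retention S: 1000/CN − 10 with CN=99.120 → S = 100/1127 ≈ 0.089 in
Initial abstraction Ia = S/5 = (100/1127)/5 = 20/1127 ≈ 0.018 in
Since P=7.100 > Ia=0.018: effective rainfall P−Ia = 79817/11270 in
Runoff Q = (P−Ia)²/(P−Ia+S) = (7.082)²/(7.082+0.089) = 6370753489/910807590 ≈ 6.995 in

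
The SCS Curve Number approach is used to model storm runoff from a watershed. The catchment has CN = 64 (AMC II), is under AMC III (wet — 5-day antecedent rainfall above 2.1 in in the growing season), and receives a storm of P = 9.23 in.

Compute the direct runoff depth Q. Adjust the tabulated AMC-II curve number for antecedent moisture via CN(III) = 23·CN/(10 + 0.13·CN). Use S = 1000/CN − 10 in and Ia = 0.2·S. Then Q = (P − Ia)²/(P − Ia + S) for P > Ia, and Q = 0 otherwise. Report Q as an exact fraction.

Q = 101042704/14794175 in ≈ 6.830 in

CN(III) from CN(II)=64: (23·64)/(10 + 0.13·64) = 18400/229 ≈ 80.349
Max retention: S = 1000/(18400/229) − 10 = 225/92 in (≈ 2.446 in)
Initial abstraction Ia = S/5 = (225/92)/5 = 45/92 ≈ 0.489 in
Since P=9.230 > Ia=0.489: effective rainfall P−Ia = 5026/575 in
Runoff Q = (P−Ia)²/(P−Ia+S) = (8.741)²/(8.741+2.446) = 101042704/14794175 ≈ 6.830 in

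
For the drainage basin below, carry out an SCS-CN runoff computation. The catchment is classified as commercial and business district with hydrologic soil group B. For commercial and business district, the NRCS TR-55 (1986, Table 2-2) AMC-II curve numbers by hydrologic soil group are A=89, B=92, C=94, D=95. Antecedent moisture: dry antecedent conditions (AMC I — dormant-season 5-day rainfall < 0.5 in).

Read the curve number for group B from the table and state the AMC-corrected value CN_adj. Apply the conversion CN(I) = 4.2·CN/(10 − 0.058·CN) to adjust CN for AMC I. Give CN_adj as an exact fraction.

NRCS table: commercial and business district, soil group B → CN(II) = 92
CN(I) from CN(II)=92: (4.2·92)/(10 − 0.058·92) = 48300/583 ≈ 82.847

CN_adj = 48300/583 ≈ 82.847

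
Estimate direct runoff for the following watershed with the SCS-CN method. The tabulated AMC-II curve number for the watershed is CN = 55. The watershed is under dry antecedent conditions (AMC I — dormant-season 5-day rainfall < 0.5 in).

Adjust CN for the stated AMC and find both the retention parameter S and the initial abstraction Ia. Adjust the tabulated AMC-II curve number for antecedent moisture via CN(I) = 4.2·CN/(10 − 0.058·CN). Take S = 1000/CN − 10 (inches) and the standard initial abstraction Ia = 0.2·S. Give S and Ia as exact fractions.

S = 1500/77 in ≈ 19.481 in; Ia = 300/77 in ≈ 3.896 in

CN(I) from CN(II)=55: (4.2·55)/(10 − 0.058·55) = 7700/227 ≈ 33.921
Max retention: S = 1000/(7700/227) − 10 = 1500/77 in (≈ 19.481 in)
Ia = 0.2S: 0.2·19.481 = 3.896 in (exactly 300/77)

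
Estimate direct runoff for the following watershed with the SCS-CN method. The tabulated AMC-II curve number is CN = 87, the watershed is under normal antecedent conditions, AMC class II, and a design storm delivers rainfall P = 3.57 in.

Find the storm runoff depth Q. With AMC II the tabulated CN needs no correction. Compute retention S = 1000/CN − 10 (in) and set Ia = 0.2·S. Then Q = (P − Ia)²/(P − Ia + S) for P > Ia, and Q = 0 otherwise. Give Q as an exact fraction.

CN(II) = 87; AMC II needs no correction.
Retention S: 1000/CN − 10 with CN=87.000 → S = 130/87 ≈ 1.494 in
Initial abstraction Ia = S/5 = (130/87)/5 = 26/87 ≈ 0.299 in
P − Ia = 3.570 − 0.299 = 28459/8700 ≈ 3.271 in (> 0, runoff occurs)
Q: (28459/8700)² ÷ (41459/8700) = 809914681/360693300 in (≈ 2.245 in)

Q = 809914681/360693300 in ≈ 2.245 in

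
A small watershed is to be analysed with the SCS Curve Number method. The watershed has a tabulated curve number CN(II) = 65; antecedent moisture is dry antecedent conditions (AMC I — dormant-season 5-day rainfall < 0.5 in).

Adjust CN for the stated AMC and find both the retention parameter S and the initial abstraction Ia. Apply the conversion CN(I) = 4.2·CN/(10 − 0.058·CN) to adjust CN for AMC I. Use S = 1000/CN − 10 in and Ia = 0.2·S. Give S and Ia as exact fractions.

S = 500/39 in ≈ 12.821 in; Ia = 100/39 in ≈ 2.564 in

Adjust CN=65 to AMC I: 4.2·65/(10 − 0.058·65) → 273 ÷ (623/100) = 3900/89 ≈ 43.820
S = 1000/(3900/89) − 10 = 500/39 in ≈ 12.821 in
Initial abstraction Ia = S/5 = (500/39)/5 = 100/39 ≈ 2.564 in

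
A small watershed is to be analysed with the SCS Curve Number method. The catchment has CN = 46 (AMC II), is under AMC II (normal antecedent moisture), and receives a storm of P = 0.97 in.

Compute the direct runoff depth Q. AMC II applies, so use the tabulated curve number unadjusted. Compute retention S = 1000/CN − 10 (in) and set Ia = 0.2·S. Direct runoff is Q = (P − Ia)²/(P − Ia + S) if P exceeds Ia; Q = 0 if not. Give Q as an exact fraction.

Q = 0 in ≈ 0.000 in

CN(II) = 46; AMC II needs no correction.
Retention S: 1000/CN − 10 with CN=46.000 → S = 270/23 ≈ 11.739 in
Ia = 0.2·(270/23) = 54/23 in ≈ 2.348 in
P = 0.970 ≤ Ia = 2.348 in: entire storm abstracted, Q = 0.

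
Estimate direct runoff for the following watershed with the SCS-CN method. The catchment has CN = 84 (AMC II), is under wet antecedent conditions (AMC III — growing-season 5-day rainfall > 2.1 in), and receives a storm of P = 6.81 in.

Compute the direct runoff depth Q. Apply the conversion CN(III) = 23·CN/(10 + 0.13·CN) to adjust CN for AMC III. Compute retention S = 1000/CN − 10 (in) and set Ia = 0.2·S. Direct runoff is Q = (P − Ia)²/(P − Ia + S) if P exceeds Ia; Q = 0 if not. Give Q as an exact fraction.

Q = 102991571929/17432580900 in ≈ 5.908 in

Wet (AMC III): CN(III) = 23·84/(10 + 0.13·84) = 1932/(523/25) = 48300/523 ≈ 92.352
Max retention: S = 1000/(48300/523) − 10 = 400/483 in (≈ 0.828 in)
Initial abstraction Ia = S/5 = (400/483)/5 = 80/483 ≈ 0.166 in
Since P=6.810 > Ia=0.166: effective rainfall P−Ia = 320923/48300 in
Runoff Q = (P−Ia)²/(P−Ia+S) = (6.644)²/(6.644+0.828) = 102991571929/17432580900 ≈ 5.908 in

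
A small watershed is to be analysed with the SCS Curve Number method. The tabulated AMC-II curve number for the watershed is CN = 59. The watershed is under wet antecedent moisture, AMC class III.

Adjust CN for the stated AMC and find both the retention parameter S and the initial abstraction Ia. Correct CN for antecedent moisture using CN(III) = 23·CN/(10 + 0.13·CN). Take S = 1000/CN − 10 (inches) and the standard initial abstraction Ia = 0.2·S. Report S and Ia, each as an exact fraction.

S = 4100/1357 in ≈ 3.021 in; Ia = 820/1357 in ≈ 0.604 in

CN(III) from CN(II)=59: (23·59)/(10 + 0.13·59) = 135700/1767 ≈ 76.797
Retention S: 1000/CN − 10 with CN=76.797 → S = 4100/1357 ≈ 3.021 in
Initial abstraction Ia = S/5 = (4100/1357)/5 = 820/1357 ≈ 0.604 in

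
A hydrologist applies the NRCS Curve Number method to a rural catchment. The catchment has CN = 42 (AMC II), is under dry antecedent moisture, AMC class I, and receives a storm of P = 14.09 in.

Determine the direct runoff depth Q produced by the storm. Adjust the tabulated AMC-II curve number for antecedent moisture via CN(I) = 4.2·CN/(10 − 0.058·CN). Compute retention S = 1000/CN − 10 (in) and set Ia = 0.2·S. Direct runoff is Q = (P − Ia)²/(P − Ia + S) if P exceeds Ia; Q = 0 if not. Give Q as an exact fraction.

Adjust CN=42 to AMC I: 4.2·42/(10 − 0.058·42) → (882/5) ÷ (1891/250) = 44100/1891 ≈ 23.321
S = 1000/(44100/1891) − 10 = 14500/441 in ≈ 32.880 in
Ia = 0.2S: 0.2·32.880 = 6.576 in (exactly 2900/441)
Since P=14.090 > Ia=6.576: effective rainfall P−Ia = 331369/44100 in
Q: (331369/44100)² ÷ (1781369/44100) = 109805414161/78558372900 in (≈ 1.398 in)

Q = 109805414161/78558372900 in ≈ 1.398 in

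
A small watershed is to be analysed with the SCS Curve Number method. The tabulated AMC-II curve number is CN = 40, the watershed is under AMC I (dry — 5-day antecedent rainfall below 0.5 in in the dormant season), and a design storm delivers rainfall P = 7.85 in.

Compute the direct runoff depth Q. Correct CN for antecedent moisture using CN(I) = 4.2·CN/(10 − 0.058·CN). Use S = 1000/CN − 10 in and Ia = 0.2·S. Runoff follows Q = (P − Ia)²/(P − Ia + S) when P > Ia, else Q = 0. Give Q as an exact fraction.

Q = 9801/713860 in ≈ 0.014 in

Dry (AMC I): CN(I) = 4.2·40/(10 − 0.058·40) = 168/(192/25) = 175/8 ≈ 21.875
Max retention: S = 1000/(175/8) − 10 = 250/7 in (≈ 35.714 in)
Ia = 0.2S: 0.2·35.714 = 7.143 in (exactly 50/7)
Since P=7.850 > Ia=7.143: effective rainfall P−Ia = 99/140 in
Q = (99/140)²/((99/140) + 250/7) = (9801/19600)/(5099/140) = 9801/713860 in ≈ 0.014 in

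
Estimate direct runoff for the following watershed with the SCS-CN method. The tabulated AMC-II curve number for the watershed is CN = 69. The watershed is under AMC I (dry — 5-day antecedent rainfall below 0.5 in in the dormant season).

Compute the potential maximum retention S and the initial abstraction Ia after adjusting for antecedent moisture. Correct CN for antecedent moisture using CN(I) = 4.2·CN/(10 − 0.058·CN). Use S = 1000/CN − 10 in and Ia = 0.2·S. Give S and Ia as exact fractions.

Adjust CN=69 to AMC I: 4.2·69/(10 − 0.058·69) → (1449/5) ÷ (2999/500) = 144900/2999 ≈ 48.316
S = 1000/(144900/2999) − 10 = 15500/1449 in ≈ 10.697 in
Ia = 0.2·(15500/1449) = 3100/1449 in ≈ 2.139 in

S = 15500/1449 in ≈ 10.697 in; Ia = 3100/1449 in ≈ 2.139 in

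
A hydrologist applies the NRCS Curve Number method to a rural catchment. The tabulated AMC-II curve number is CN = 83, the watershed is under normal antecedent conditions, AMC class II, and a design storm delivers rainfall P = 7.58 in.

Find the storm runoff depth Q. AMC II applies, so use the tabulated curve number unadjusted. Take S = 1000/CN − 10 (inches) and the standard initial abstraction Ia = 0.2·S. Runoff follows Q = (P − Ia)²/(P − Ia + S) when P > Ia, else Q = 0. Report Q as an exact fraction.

AMC II — tabulated CN = 83 applies directly.
Retention S: 1000/CN − 10 with CN=83.000 → S = 170/83 ≈ 2.048 in
Ia = 0.2·(170/83) = 34/83 in ≈ 0.410 in
Since P=7.580 > Ia=0.410: effective rainfall P−Ia = 29757/4150 in
Q = (29757/4150)²/((29757/4150) + 170/83) = (885479049/17222500)/(38257/4150) = 885479049/158766550 in ≈ 5.577 in

Q = 885479049/158766550 in ≈ 5.577 in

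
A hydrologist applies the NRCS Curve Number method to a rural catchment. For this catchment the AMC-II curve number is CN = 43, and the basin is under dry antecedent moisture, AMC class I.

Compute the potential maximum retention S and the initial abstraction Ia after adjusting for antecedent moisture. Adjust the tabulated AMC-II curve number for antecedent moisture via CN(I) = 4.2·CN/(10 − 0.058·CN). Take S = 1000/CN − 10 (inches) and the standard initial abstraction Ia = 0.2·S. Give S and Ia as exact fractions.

S = 9500/301 in ≈ 31.561 in; Ia = 1900/301 in ≈ 6.312 in

Dry (AMC I): CN(I) = 4.2·43/(10 − 0.058·43) = (903/5)/(3753/500) = 30100/1251 ≈ 24.061
Max retention: S = 1000/(30100/1251) − 10 = 9500/301 in (≈ 31.561 in)
Initial abstraction Ia = S/5 = (9500/301)/5 = 1900/301 ≈ 6.312 in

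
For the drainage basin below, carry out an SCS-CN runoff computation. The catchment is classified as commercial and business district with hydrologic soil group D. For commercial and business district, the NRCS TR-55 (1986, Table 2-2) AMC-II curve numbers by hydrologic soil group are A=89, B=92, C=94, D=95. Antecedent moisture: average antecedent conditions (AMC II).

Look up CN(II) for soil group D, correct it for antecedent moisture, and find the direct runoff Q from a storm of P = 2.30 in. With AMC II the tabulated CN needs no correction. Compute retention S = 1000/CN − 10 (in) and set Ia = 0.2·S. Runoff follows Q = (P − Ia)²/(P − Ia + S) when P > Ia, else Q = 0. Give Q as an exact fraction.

NRCS table: commercial and business district, soil group D → CN(II) = 95
AMC II — tabulated CN = 95 applies directly.
S = 1000/95 − 10 = 10/19 in ≈ 0.526 in
Ia = 0.2S: 0.2·0.526 = 0.105 in (exactly 2/19)
P − Ia = 2.300 − 0.105 = 417/190 ≈ 2.195 in (> 0, runoff occurs)
Q = (417/190)²/((417/190) + 10/19) = (173889/36100)/(517/190) = 173889/98230 in ≈ 1.770 in

Q = 173889/98230 in ≈ 1.770 in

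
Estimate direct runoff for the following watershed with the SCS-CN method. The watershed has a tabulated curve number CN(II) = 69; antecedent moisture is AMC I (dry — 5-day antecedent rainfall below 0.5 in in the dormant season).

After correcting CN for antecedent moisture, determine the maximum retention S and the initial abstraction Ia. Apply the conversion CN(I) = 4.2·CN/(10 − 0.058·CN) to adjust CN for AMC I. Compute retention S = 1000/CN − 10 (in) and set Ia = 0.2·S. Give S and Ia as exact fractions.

Dry (AMC I): CN(I) = 4.2·69/(10 − 0.058·69) = (1449/5)/(2999/500) = 144900/2999 ≈ 48.316
Max retention: S = 1000/(144900/2999) − 10 = 15500/1449 in (≈ 10.697 in)
Ia = 0.2S: 0.2·10.697 = 2.139 in (exactly 3100/1449)

S = 15500/1449 in ≈ 10.697 in; Ia = 3100/1449 in ≈ 2.139 in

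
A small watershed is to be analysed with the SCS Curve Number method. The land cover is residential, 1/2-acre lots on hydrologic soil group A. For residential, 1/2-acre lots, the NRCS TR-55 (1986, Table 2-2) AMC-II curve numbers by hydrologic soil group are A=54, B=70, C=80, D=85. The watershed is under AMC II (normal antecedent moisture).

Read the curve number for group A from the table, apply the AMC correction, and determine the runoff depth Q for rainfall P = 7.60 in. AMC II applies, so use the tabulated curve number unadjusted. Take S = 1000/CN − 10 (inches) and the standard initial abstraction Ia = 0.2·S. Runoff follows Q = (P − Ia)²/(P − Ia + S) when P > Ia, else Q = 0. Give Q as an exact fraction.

Q = 316808/131355 in ≈ 2.412 in

NRCS table: residential, 1/2-acre lots, soil group A → CN(II) = 54
AMC II — tabulated CN = 54 applies directly.
Max retention: S = 1000/54 − 10 = 230/27 in (≈ 8.519 in)
Ia = 0.2S: 0.2·8.519 = 1.704 in (exactly 46/27)
Excess rainfall: 7.600 − 1.704 = 5.896 in; P > Ia so Q > 0
Q: (796/135)² ÷ (1946/135) = 316808/131355 in (≈ 2.412 in)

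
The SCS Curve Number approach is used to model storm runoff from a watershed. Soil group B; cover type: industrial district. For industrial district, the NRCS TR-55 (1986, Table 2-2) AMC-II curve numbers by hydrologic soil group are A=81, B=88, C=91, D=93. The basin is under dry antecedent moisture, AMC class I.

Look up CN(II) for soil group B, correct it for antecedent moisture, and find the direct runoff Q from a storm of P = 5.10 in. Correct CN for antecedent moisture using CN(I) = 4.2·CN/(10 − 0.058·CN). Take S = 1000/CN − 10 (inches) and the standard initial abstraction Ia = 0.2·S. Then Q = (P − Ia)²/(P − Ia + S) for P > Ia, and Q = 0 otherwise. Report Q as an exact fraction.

Q = 11744329/4563790 in ≈ 2.573 in

NRCS table: industrial district, soil group B → CN(II) = 88
Dry (AMC I): CN(I) = 4.2·88/(10 − 0.058·88) = (1848/5)/(612/125) = 3850/51 ≈ 75.490
Retention S: 1000/CN − 10 with CN=75.490 → S = 250/77 ≈ 3.247 in
Initial abstraction Ia = S/5 = (250/77)/5 = 50/77 ≈ 0.649 in
Since P=5.100 > Ia=0.649: effective rainfall P−Ia = 3427/770 in
Q = (3427/770)²/((3427/770) + 250/77) = (11744329/592900)/(5927/770) = 11744329/4563790 in ≈ 2.573 in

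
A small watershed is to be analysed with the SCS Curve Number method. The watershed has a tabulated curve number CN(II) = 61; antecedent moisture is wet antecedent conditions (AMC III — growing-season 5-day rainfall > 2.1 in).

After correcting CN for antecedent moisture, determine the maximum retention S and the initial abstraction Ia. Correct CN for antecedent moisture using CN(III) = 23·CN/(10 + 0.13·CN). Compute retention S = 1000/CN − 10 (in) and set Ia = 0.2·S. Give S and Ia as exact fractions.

S = 3900/1403 in ≈ 2.780 in; Ia = 780/1403 in ≈ 0.556 in

Wet (AMC III): CN(III) = 23·61/(10 + 0.13·61) = 1403/(1793/100) = 140300/1793 ≈ 78.249
S = 1000/(140300/1793) − 10 = 3900/1403 in ≈ 2.780 in
Ia = 0.2S: 0.2·2.780 = 0.556 in (exactly 780/1403)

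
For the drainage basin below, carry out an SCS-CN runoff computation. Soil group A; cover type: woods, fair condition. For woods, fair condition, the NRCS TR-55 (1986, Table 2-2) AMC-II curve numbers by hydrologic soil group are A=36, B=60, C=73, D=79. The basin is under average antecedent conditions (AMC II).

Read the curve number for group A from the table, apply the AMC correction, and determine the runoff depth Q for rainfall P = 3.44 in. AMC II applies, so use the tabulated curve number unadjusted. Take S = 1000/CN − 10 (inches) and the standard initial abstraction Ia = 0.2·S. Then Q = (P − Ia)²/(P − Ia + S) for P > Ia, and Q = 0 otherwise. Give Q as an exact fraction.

NRCS table: woods, fair condition, soil group A → CN(II) = 36
CN(II) = 36; AMC II needs no correction.
Retention S: 1000/CN − 10 with CN=36.000 → S = 160/9 ≈ 17.778 in
Ia = 0.2·(160/9) = 32/9 in ≈ 3.556 in
P = 3.440 ≤ Ia = 3.556 in: entire storm abstracted, Q = 0.

Q = 0 in ≈ 0.000 in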